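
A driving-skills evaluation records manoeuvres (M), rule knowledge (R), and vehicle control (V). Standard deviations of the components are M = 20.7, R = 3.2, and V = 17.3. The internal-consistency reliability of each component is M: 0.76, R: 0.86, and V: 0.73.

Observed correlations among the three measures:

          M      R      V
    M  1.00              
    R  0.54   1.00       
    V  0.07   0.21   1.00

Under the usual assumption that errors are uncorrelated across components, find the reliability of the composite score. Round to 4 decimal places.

Var(M+R+V) = 20.7² + 3.2² + 17.3² + 2·[20.7·3.2·0.54 + 20.7·17.3·0.07 + 3.2·17.3·0.21] = 738.02 + 144.926 = 882.946.
Because errors are independent across components, Cov(Tᵢ,Tⱼ) = Cov(Xᵢ,Xⱼ); the off-diagonal part of the true-score variance is the same as above.
True-score variance = [20.7²·0.76 + 3.2²·0.86 + 17.3²·0.73] + 144.926 = 552.94 + 144.926 = 697.866.
Reliability = 697.866 / 882.946 = 0.7904.

0.7904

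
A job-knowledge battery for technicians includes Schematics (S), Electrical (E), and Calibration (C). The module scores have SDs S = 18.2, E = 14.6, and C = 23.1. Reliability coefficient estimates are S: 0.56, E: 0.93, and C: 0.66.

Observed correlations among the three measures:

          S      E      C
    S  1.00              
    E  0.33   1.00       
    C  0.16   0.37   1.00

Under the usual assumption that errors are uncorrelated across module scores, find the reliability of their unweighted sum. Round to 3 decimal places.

Var(S+E+C) = 18.2² + 14.6² + 23.1² + 2·[18.2·14.6·0.33 + 18.2·23.1·0.16 + 14.6·23.1·0.37] = 1078.01 + 559.482 = 1637.49.
Under uncorrelated errors the observed covariances equal the true-score covariances, so only the own-variance terms attenuate.
True-score variance = [18.2²·0.56 + 14.6²·0.93 + 23.1²·0.66] + 559.482 = 735.916 + 559.482 = 1295.4.
Reliability = 1295.4 / 1637.49 = 0.791.

0.791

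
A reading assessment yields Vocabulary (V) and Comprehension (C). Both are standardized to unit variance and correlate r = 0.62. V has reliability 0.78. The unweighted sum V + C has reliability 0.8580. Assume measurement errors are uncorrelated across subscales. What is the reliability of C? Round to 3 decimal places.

0.760

Var(V+C) = 2 + 2·0.62 = 3.240.
True-score variance = ρ_V + ρ_C + 2·0.62, so 0.8580 = (0.78 + ρ_C + 1.24) / 3.240.
ρ_C = 0.8580·3.240 − 0.78 − 1.24 = 0.760.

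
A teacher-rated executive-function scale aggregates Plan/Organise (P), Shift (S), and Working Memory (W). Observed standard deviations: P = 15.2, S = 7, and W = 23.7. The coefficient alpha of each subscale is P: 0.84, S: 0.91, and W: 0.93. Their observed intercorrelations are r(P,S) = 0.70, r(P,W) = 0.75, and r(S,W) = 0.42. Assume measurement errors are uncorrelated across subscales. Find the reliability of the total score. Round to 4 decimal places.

Var(P+S+W) = 15.2² + 7² + 23.7² + 2·[15.2·7·0.70 + 15.2·23.7·0.75 + 7·23.7·0.42] = 841.73 + 828.676 = 1670.41.
With uncorrelated errors the cross-covariances are all true-score covariance, so they carry over unchanged; only the diagonal terms shrink to ρᵢσᵢ².
True-score variance = [15.2²·0.84 + 7²·0.91 + 23.7²·0.93] + 828.676 = 761.035 + 828.676 = 1589.71.
Reliability = 1589.71 / 1670.41 = 0.9517.

0.9517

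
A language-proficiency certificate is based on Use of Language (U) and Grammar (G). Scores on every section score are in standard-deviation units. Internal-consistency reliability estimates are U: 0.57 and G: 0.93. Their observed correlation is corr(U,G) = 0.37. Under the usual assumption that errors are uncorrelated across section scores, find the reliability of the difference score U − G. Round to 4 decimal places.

Var(U−G) = 1 + 1 − 2·0.37 = 2 − 0.74 = 1.26.
With uncorrelated errors the cross-covariances are all true-score covariance, so they carry over unchanged; only the diagonal terms shrink to ρᵢσᵢ².
True-score variance = [0.57 + 0.93] − 0.74 = 1.5 − 0.74 = 0.76.
Reliability = 0.76 / 1.26 = 0.6032.

0.6032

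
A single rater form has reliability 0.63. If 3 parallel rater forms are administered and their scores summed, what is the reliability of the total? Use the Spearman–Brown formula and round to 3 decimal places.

ρ_k = kρ / (1 + (k−1)ρ) = 3·0.63 / (1 + 2·0.63) = 1.890 / 2.260 = 0.836.

0.836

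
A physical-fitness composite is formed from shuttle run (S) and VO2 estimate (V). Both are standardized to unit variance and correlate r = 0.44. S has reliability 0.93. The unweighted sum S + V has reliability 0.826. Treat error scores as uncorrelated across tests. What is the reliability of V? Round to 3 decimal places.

0.569

Var(S+V) = 2 + 2·0.44 = 2.880.
True-score variance = ρ_S + ρ_V + 2·0.44, so 0.826 = (0.93 + ρ_V + 0.88) / 2.880.
ρ_V = 0.826·2.880 − 0.93 − 0.88 = 0.569.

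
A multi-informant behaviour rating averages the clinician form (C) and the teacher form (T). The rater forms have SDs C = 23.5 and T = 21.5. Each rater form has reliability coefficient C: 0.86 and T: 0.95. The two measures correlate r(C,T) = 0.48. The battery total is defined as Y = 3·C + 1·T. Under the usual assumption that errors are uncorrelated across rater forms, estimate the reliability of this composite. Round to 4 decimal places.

0.8956

Var(Y) = 3²·23.5² + 21.5² + 2·[3·23.5·21.5·0.48] = 5432.5 + 1455.12 = 6887.62.
Under uncorrelated errors the observed covariances equal the true-score covariances, so only the own-variance terms attenuate.
True-score variance = [3²·23.5²·0.86 + 21.5²·0.95] + 1455.12 = 4713.55 + 1455.12 = 6168.67.
Reliability = 6168.67 / 6887.62 = 0.8956.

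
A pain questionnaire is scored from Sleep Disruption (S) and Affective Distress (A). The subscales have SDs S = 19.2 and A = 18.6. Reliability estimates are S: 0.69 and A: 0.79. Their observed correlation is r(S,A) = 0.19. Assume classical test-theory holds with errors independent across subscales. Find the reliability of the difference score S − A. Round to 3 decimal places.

Var(S−A) = 19.2² + 18.6² − 2·19.2·18.6·0.19 = 714.6 − 135.706 = 578.894.
Because errors are independent across components, Cov(Tᵢ,Tⱼ) = Cov(Xᵢ,Xⱼ); the off-diagonal part of the true-score variance is the same as above.
True-score variance = [19.2²·0.69 + 18.6²·0.79] − 135.706 = 527.67 − 135.706 = 391.964.
Reliability = 391.964 / 578.894 = 0.677.

0.677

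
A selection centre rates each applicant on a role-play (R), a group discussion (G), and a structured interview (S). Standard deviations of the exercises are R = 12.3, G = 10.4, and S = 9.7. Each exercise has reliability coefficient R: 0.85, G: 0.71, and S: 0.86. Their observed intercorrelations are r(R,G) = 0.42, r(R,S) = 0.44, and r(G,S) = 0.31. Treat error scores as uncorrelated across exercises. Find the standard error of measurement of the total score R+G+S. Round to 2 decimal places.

8.20

Var(total) = 353.54 + 274.991 = 628.531.
True-score variance = 286.308 + 274.991 = 561.299, so reliability = 0.8930.
Error variance = 628.531 − 561.299 = 67.2325; SEM = √67.2325 = 8.20.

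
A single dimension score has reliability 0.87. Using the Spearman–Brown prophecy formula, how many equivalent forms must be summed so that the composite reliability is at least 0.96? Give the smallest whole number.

k ≥ ρ*(1−ρ₁)/(ρ₁(1−ρ*)) = 0.96·0.13 / (0.87·0.04) = 3.586.
Smallest integer k = 4.

4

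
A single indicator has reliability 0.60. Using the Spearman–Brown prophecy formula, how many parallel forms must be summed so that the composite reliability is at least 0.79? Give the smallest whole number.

3

k ≥ ρ*(1−ρ₁)/(ρ₁(1−ρ*)) = 0.79·0.40 / (0.60·0.21) = 2.508.
Smallest integer k = 3.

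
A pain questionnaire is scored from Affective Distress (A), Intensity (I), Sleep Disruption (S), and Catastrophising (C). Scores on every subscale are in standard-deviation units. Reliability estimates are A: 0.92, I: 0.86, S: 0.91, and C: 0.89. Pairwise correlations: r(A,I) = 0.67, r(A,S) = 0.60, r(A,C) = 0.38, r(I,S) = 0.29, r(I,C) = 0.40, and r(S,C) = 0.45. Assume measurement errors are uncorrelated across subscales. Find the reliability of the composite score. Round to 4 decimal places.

0.9562

Var(A+I+S+C) = 4 + 2·[0.67 + 0.60 + 0.38 + 0.29 + 0.40 + 0.45] = 4 + 5.58 = 9.58.
With uncorrelated errors the cross-covariances are all true-score covariance, so they carry over unchanged; only the diagonal terms shrink to ρᵢσᵢ².
True-score variance = [0.92 + 0.86 + 0.91 + 0.89] + 5.58 = 3.58 + 5.58 = 9.16.
Reliability = 9.16 / 9.58 = 0.9562.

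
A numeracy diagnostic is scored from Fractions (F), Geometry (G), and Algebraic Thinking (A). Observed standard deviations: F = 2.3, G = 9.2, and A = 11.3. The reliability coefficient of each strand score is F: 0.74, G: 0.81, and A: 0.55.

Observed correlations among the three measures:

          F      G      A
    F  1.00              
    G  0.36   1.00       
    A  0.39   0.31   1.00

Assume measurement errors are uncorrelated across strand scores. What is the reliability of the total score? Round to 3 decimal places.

Var(F+G+A) = 2.3² + 9.2² + 11.3² + 2·[2.3·9.2·0.36 + 2.3·11.3·0.39 + 9.2·11.3·0.31] = 217.62 + 99.9626 = 317.583.
Under uncorrelated errors the observed covariances equal the true-score covariances, so only the own-variance terms attenuate.
True-score variance = [2.3²·0.74 + 9.2²·0.81 + 11.3²·0.55] + 99.9626 = 142.703 + 99.9626 = 242.665.
Reliability = 242.665 / 317.583 = 0.764.

0.764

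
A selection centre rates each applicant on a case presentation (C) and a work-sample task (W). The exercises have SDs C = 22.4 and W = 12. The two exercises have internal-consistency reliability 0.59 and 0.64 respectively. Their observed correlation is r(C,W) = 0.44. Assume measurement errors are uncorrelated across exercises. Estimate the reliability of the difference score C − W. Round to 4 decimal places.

Var(C−W) = 22.4² + 12² − 2·22.4·12·0.44 = 645.76 − 236.544 = 409.216.
With uncorrelated errors the cross-covariances are all true-score covariance, so they carry over unchanged; only the diagonal terms shrink to ρᵢσᵢ².
True-score variance = [22.4²·0.59 + 12²·0.64] − 236.544 = 388.198 − 236.544 = 151.654.
Reliability = 151.654 / 409.216 = 0.3706.

0.3706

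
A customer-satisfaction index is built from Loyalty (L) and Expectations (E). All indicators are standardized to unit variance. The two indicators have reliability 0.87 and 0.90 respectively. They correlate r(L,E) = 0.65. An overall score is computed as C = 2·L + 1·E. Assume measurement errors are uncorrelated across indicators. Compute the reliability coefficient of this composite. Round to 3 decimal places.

0.918

Var(C) = 2² + 1 + 2·[2·0.65] = 5 + 2.6 = 7.6.
With uncorrelated errors the cross-covariances are all true-score covariance, so they carry over unchanged; only the diagonal terms shrink to ρᵢσᵢ².
True-score variance = [2²·0.87 + 0.90] + 2.6 = 4.38 + 2.6 = 6.98.
Reliability = 6.98 / 7.6 = 0.918.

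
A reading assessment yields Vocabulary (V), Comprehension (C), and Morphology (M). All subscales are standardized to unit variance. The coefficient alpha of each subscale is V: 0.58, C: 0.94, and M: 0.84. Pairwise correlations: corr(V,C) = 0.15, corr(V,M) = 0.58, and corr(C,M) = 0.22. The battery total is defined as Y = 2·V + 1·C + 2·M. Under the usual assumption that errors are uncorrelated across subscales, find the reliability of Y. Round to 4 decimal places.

0.8426

Var(Y) = 2² + 1 + 2² + 2·[2·0.15 + 4·0.58 + 2·0.22] = 9 + 6.12 = 15.12.
Because errors are independent across components, Cov(Tᵢ,Tⱼ) = Cov(Xᵢ,Xⱼ); the off-diagonal part of the true-score variance is the same as above.
True-score variance = [2²·0.58 + 0.94 + 2²·0.84] + 6.12 = 6.62 + 6.12 = 12.74.
Reliability = 12.74 / 15.12 = 0.8426.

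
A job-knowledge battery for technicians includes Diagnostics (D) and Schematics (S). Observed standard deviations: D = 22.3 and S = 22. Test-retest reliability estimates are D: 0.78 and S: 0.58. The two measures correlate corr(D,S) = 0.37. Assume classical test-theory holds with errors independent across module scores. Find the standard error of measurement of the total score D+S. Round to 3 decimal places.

Var(total) = 981.29 + 363.044 = 1344.33.
True-score variance = 668.606 + 363.044 = 1031.65, so reliability = 0.7674.
Error variance = 1344.33 − 1031.65 = 312.684; SEM = √312.684 = 17.683.

17.683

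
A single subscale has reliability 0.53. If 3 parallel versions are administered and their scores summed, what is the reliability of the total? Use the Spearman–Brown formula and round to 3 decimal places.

ρ_k = kρ / (1 + (k−1)ρ) = 3·0.53 / (1 + 2·0.53) = 1.590 / 2.060 = 0.772.

0.772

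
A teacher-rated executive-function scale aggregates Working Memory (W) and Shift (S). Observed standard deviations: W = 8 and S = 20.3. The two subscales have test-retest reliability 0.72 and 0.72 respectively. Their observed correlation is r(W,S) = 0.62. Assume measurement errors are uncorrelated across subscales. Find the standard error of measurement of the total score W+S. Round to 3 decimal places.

Var(total) = 476.09 + 201.376 = 677.466.
True-score variance = 342.785 + 201.376 = 544.161, so reliability = 0.8032.
Error variance = 677.466 − 544.161 = 133.305; SEM = √133.305 = 11.546.

11.546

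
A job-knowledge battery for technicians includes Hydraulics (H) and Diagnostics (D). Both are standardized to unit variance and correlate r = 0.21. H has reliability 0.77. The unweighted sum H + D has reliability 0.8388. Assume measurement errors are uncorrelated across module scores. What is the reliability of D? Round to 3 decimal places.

0.840

Var(H+D) = 2 + 2·0.21 = 2.420.
True-score variance = ρ_H + ρ_D + 2·0.21, so 0.8388 = (0.77 + ρ_D + 0.42) / 2.420.
ρ_D = 0.8388·2.420 − 0.77 − 0.42 = 0.840.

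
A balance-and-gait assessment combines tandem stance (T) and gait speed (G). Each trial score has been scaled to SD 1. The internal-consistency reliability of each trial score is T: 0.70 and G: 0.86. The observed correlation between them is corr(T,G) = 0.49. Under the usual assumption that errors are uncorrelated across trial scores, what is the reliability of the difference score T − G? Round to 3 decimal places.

Var(T−G) = 1 + 1 − 2·0.49 = 2 − 0.98 = 1.02.
Because errors are independent across components, Cov(Tᵢ,Tⱼ) = Cov(Xᵢ,Xⱼ); the off-diagonal part of the true-score variance is the same as above.
True-score variance = [0.70 + 0.86] − 0.98 = 1.56 − 0.98 = 0.58.
Reliability = 0.58 / 1.02 = 0.569.

0.569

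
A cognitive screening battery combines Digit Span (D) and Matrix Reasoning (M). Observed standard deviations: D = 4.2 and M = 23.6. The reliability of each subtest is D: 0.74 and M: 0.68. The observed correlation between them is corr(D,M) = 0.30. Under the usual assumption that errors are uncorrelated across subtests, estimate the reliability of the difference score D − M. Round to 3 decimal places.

Var(D−M) = 4.2² + 23.6² − 2·4.2·23.6·0.30 = 574.6 − 59.472 = 515.128.
Under uncorrelated errors the observed covariances equal the true-score covariances, so only the own-variance terms attenuate.
True-score variance = [4.2²·0.74 + 23.6²·0.68] − 59.472 = 391.786 − 59.472 = 332.314.
Reliability = 332.314 / 515.128 = 0.645.

0.645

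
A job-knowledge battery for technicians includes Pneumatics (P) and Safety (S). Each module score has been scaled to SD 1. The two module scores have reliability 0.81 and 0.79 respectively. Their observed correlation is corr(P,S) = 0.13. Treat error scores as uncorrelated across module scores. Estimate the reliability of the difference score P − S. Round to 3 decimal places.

Var(P−S) = 1 + 1 − 2·0.13 = 2 − 0.26 = 1.74.
Because errors are independent across components, Cov(Tᵢ,Tⱼ) = Cov(Xᵢ,Xⱼ); the off-diagonal part of the true-score variance is the same as above.
True-score variance = [0.81 + 0.79] − 0.26 = 1.6 − 0.26 = 1.34.
Reliability = 1.34 / 1.74 = 0.770.

0.770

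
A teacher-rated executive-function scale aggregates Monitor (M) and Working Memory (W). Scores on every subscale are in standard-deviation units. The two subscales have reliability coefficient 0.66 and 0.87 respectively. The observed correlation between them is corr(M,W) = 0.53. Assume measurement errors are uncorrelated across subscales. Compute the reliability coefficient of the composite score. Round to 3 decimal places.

0.846

Var(M+W) = 2 + 2·[0.53] = 2 + 1.06 = 3.06.
With uncorrelated errors the cross-covariances are all true-score covariance, so they carry over unchanged; only the diagonal terms shrink to ρᵢσᵢ².
True-score variance = [0.66 + 0.87] + 1.06 = 1.53 + 1.06 = 2.59.
Reliability = 2.59 / 3.06 = 0.846.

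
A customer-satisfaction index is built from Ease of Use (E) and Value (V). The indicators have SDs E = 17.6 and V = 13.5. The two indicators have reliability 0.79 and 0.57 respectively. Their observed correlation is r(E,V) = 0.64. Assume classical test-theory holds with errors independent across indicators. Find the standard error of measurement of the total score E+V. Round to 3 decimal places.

Var(total) = 492.01 + 304.128 = 796.138.
True-score variance = 348.593 + 304.128 = 652.721, so reliability = 0.8199.
Error variance = 796.138 − 652.721 = 143.417; SEM = √143.417 = 11.976.

11.976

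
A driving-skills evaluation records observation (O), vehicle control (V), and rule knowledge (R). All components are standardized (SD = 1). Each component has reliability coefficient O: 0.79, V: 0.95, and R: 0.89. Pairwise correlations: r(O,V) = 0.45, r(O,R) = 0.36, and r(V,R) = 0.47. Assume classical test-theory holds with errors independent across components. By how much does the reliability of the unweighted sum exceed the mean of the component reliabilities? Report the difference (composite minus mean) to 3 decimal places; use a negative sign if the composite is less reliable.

0.057

Var(sum) = 3 + 2.56 = 5.56; true-score variance = 2.63 + 2.56 = 5.19; composite reliability = 0.9335.
Mean component reliability = 0.8767.
Difference = 0.9335 − 0.8767 = 0.057.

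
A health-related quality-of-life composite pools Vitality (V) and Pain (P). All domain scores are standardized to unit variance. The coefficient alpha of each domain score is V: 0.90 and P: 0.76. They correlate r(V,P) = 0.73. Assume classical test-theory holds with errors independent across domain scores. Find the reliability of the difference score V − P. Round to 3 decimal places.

0.370

Var(V−P) = 1 + 1 − 2·0.73 = 2 − 1.46 = 0.54.
Under uncorrelated errors the observed covariances equal the true-score covariances, so only the own-variance terms attenuate.
True-score variance = [0.90 + 0.76] − 1.46 = 1.66 − 1.46 = 0.2.
Reliability = 0.2 / 0.54 = 0.370.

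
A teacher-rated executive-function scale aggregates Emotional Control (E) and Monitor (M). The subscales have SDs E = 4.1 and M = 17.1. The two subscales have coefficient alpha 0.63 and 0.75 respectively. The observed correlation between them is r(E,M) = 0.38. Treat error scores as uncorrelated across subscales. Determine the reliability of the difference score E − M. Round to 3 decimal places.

Var(E−M) = 4.1² + 17.1² − 2·4.1·17.1·0.38 = 309.22 − 53.2836 = 255.936.
Under uncorrelated errors the observed covariances equal the true-score covariances, so only the own-variance terms attenuate.
True-score variance = [4.1²·0.63 + 17.1²·0.75] − 53.2836 = 229.898 − 53.2836 = 176.614.
Reliability = 176.614 / 255.936 = 0.690.

0.690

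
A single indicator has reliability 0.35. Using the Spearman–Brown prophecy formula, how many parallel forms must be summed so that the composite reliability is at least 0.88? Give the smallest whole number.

k ≥ ρ*(1−ρ₁)/(ρ₁(1−ρ*)) = 0.88·0.65 / (0.35·0.12) = 13.619.
Smallest integer k = 14.

14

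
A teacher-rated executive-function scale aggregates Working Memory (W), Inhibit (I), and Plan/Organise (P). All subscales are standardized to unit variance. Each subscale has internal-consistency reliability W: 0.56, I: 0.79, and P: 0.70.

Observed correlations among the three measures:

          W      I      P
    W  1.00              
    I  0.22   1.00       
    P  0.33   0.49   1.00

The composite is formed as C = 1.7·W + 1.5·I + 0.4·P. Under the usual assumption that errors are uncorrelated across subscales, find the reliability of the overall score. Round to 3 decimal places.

0.760

Var(C) = 1.7² + 1.5² + 0.4² + 2·[2.55·0.22 + 0.68·0.33 + 0.6·0.49] = 5.3 + 2.1588 = 7.4588.
With uncorrelated errors the cross-covariances are all true-score covariance, so they carry over unchanged; only the diagonal terms shrink to ρᵢσᵢ².
True-score variance = [1.7²·0.56 + 1.5²·0.79 + 0.4²·0.70] + 2.1588 = 3.5079 + 2.1588 = 5.6667.
Reliability = 5.6667 / 7.4588 = 0.760.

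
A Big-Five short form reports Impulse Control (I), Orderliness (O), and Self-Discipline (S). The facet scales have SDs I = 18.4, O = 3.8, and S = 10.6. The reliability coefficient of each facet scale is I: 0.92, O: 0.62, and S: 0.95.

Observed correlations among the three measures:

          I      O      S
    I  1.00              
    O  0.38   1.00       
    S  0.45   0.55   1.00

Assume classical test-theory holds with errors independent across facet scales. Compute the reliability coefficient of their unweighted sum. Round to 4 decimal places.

0.9483

Var(I+O+S) = 18.4² + 3.8² + 10.6² + 2·[18.4·3.8·0.38 + 18.4·10.6·0.45 + 3.8·10.6·0.55] = 465.36 + 272.983 = 738.343.
Under uncorrelated errors the observed covariances equal the true-score covariances, so only the own-variance terms attenuate.
True-score variance = [18.4²·0.92 + 3.8²·0.62 + 10.6²·0.95] + 272.983 = 427.17 + 272.983 = 700.153.
Reliability = 700.153 / 738.343 = 0.9483.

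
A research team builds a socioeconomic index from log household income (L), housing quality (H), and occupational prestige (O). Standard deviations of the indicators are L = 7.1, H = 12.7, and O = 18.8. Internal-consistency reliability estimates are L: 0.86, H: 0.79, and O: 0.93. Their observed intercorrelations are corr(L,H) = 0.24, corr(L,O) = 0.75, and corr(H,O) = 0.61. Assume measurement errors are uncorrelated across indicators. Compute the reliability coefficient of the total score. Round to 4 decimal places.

Var(L+H+O) = 7.1² + 12.7² + 18.8² + 2·[7.1·12.7·0.24 + 7.1·18.8·0.75 + 12.7·18.8·0.61] = 565.14 + 534.789 = 1099.93.
Under uncorrelated errors the observed covariances equal the true-score covariances, so only the own-variance terms attenuate.
True-score variance = [7.1²·0.86 + 12.7²·0.79 + 18.8²·0.93] + 534.789 = 499.471 + 534.789 = 1034.26.
Reliability = 1034.26 / 1099.93 = 0.9403.

0.9403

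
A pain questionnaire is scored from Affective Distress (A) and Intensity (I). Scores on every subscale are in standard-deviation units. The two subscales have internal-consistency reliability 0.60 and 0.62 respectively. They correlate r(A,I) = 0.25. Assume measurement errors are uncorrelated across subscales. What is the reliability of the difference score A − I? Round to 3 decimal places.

Var(A−I) = 1 + 1 − 2·0.25 = 2 − 0.5 = 1.5.
Because errors are independent across components, Cov(Tᵢ,Tⱼ) = Cov(Xᵢ,Xⱼ); the off-diagonal part of the true-score variance is the same as above.
True-score variance = [0.60 + 0.62] − 0.5 = 1.22 − 0.5 = 0.72.
Reliability = 0.72 / 1.5 = 0.480.

0.480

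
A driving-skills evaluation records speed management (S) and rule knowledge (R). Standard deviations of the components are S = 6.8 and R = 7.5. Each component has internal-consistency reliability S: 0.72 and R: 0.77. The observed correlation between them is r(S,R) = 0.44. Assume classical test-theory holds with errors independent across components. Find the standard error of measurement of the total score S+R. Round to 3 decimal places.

5.088

Var(total) = 102.49 + 44.88 = 147.37.
True-score variance = 76.6053 + 44.88 = 121.485, so reliability = 0.8244.
Error variance = 147.37 − 121.485 = 25.8847; SEM = √25.8847 = 5.088.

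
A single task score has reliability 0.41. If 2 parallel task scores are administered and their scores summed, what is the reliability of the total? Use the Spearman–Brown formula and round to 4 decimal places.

ρ_k = kρ / (1 + (k−1)ρ) = 2·0.41 / (1 + 1·0.41) = 0.820 / 1.410 = 0.5816.

0.5816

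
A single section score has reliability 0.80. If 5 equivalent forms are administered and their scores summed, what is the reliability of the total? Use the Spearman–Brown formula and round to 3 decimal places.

ρ_k = kρ / (1 + (k−1)ρ) = 5·0.80 / (1 + 4·0.80) = 4.000 / 4.200 = 0.952.

0.952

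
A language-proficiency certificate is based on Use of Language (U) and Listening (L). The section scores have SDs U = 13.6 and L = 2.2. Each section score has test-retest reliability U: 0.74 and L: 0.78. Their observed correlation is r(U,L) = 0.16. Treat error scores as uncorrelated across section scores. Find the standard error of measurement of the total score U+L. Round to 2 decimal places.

Var(total) = 189.8 + 9.5744 = 199.374.
True-score variance = 140.646 + 9.5744 = 150.22, so reliability = 0.7535.
Error variance = 199.374 − 150.22 = 49.1544; SEM = √49.1544 = 7.01.

7.01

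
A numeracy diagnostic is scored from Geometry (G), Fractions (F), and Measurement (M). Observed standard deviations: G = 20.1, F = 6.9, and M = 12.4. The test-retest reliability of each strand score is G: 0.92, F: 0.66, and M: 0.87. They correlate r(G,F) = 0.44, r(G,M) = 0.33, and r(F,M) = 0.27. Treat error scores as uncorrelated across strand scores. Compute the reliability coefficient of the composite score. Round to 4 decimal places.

Var(G+F+M) = 20.1² + 6.9² + 12.4² + 2·[20.1·6.9·0.44 + 20.1·12.4·0.33 + 6.9·12.4·0.27] = 605.38 + 332.748 = 938.128.
With uncorrelated errors the cross-covariances are all true-score covariance, so they carry over unchanged; only the diagonal terms shrink to ρᵢσᵢ².
True-score variance = [20.1²·0.92 + 6.9²·0.66 + 12.4²·0.87] + 332.748 = 536.883 + 332.748 = 869.631.
Reliability = 869.631 / 938.128 = 0.9270.

0.9270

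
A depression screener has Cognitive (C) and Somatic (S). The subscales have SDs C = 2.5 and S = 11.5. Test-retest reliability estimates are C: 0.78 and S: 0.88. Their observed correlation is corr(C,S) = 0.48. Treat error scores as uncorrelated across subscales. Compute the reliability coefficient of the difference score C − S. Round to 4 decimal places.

Var(C−S) = 2.5² + 11.5² − 2·2.5·11.5·0.48 = 138.5 − 27.6 = 110.9.
Because errors are independent across components, Cov(Tᵢ,Tⱼ) = Cov(Xᵢ,Xⱼ); the off-diagonal part of the true-score variance is the same as above.
True-score variance = [2.5²·0.78 + 11.5²·0.88] − 27.6 = 121.255 − 27.6 = 93.655.
Reliability = 93.655 / 110.9 = 0.8445.

0.8445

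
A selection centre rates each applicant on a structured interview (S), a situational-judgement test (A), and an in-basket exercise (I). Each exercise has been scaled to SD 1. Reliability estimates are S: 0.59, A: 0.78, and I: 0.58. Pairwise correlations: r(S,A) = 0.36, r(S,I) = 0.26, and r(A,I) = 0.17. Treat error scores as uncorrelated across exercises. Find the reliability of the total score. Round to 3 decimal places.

Var(S+A+I) = 3 + 2·[0.36 + 0.26 + 0.17] = 3 + 1.58 = 4.58.
Because errors are independent across components, Cov(Tᵢ,Tⱼ) = Cov(Xᵢ,Xⱼ); the off-diagonal part of the true-score variance is the same as above.
True-score variance = [0.59 + 0.78 + 0.58] + 1.58 = 1.95 + 1.58 = 3.53.
Reliability = 3.53 / 4.58 = 0.771.

0.771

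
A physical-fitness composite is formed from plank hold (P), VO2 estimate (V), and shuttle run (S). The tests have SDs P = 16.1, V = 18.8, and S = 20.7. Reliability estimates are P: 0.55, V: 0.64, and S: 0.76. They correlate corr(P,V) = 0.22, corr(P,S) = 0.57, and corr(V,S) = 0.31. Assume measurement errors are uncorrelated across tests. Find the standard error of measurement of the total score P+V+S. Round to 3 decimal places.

18.620

Var(total) = 1041.14 + 754.386 = 1795.53.
True-score variance = 694.419 + 754.386 = 1448.81, so reliability = 0.8069.
Error variance = 1795.53 − 1448.81 = 346.721; SEM = √346.721 = 18.620.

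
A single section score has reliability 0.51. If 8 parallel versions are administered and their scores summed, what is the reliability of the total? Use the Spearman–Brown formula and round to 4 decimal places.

ρ_k = kρ / (1 + (k−1)ρ) = 8·0.51 / (1 + 7·0.51) = 4.080 / 4.570 = 0.8928.

0.8928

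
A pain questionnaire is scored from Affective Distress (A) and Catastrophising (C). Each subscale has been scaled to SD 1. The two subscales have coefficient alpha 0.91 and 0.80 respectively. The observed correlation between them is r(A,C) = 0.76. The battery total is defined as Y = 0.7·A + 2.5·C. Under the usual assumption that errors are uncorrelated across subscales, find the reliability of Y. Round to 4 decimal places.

Var(Y) = 0.7² + 2.5² + 2·[1.75·0.76] = 6.74 + 2.66 = 9.4.
With uncorrelated errors the cross-covariances are all true-score covariance, so they carry over unchanged; only the diagonal terms shrink to ρᵢσᵢ².
True-score variance = [0.7²·0.91 + 2.5²·0.80] + 2.66 = 5.4459 + 2.66 = 8.1059.
Reliability = 8.1059 / 9.4 = 0.8623.

0.8623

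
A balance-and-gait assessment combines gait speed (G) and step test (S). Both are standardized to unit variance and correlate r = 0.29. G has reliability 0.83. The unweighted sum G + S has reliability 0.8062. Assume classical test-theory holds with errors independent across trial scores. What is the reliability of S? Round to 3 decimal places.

Var(G+S) = 2 + 2·0.29 = 2.580.
True-score variance = ρ_G + ρ_S + 2·0.29, so 0.8062 = (0.83 + ρ_S + 0.58) / 2.580.
ρ_S = 0.8062·2.580 − 0.83 − 0.58 = 0.670.

0.670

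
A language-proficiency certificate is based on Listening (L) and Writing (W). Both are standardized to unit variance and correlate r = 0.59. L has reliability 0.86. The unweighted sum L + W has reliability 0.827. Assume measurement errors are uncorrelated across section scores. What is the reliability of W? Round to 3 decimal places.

0.590

Var(L+W) = 2 + 2·0.59 = 3.180.
True-score variance = ρ_L + ρ_W + 2·0.59, so 0.827 = (0.86 + ρ_W + 1.18) / 3.180.
ρ_W = 0.827·3.180 − 0.86 − 1.18 = 0.590.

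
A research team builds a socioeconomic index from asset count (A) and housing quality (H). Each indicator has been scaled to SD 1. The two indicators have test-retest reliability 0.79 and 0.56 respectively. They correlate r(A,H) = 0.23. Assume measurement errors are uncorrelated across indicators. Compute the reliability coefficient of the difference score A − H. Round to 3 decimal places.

0.578

Var(A−H) = 1 + 1 − 2·0.23 = 2 − 0.46 = 1.54.
Because errors are independent across components, Cov(Tᵢ,Tⱼ) = Cov(Xᵢ,Xⱼ); the off-diagonal part of the true-score variance is the same as above.
True-score variance = [0.79 + 0.56] − 0.46 = 1.35 − 0.46 = 0.89.
Reliability = 0.89 / 1.54 = 0.578.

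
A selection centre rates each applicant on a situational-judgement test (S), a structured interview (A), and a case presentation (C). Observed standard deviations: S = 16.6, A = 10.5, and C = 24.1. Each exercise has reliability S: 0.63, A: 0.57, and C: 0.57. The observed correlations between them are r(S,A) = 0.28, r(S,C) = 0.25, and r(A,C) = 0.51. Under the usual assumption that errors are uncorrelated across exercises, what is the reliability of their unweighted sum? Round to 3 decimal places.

0.738

Var(S+A+C) = 16.6² + 10.5² + 24.1² + 2·[16.6·10.5·0.28 + 16.6·24.1·0.25 + 10.5·24.1·0.51] = 966.62 + 555.749 = 1522.37.
Under uncorrelated errors the observed covariances equal the true-score covariances, so only the own-variance terms attenuate.
True-score variance = [16.6²·0.63 + 10.5²·0.57 + 24.1²·0.57] + 555.749 = 567.507 + 555.749 = 1123.26.
Reliability = 1123.26 / 1522.37 = 0.738.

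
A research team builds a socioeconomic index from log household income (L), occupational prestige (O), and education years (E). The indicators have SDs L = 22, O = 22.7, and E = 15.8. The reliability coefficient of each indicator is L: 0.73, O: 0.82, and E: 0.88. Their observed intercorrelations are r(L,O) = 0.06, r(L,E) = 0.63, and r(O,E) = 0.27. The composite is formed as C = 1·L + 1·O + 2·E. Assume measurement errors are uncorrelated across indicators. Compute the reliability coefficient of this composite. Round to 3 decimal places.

0.897

Var(C) = 22² + 22.7² + 2²·15.8² + 2·[22·22.7·0.06 + 2·22·15.8·0.63 + 2·22.7·15.8·0.27] = 1997.85 + 1323.23 = 3321.08.
Under uncorrelated errors the observed covariances equal the true-score covariances, so only the own-variance terms attenuate.
True-score variance = [22²·0.73 + 22.7²·0.82 + 2²·15.8²·0.88] + 1323.23 = 1654.59 + 1323.23 = 2977.82.
Reliability = 2977.82 / 3321.08 = 0.897.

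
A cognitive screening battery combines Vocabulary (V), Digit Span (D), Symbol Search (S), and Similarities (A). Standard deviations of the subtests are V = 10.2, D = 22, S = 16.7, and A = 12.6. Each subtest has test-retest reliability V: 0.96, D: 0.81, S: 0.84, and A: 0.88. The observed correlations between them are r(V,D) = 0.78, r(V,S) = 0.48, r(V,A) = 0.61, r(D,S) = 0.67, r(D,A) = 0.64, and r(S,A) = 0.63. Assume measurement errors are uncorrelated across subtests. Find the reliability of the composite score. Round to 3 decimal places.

Var(V+D+S+A) = 10.2² + 22² + 16.7² + 12.6² + 2·[10.2·22·0.78 + 10.2·16.7·0.48 + 10.2·12.6·0.61 + 22·16.7·0.67 + 22·12.6·0.64 + 16.7·12.6·0.63] = 1025.69 + 1782.65 = 2808.34.
Because errors are independent across components, Cov(Tᵢ,Tⱼ) = Cov(Xᵢ,Xⱼ); the off-diagonal part of the true-score variance is the same as above.
True-score variance = [10.2²·0.96 + 22²·0.81 + 16.7²·0.84 + 12.6²·0.88] + 1782.65 = 865.895 + 1782.65 = 2648.54.
Reliability = 2648.54 / 2808.34 = 0.943.

0.943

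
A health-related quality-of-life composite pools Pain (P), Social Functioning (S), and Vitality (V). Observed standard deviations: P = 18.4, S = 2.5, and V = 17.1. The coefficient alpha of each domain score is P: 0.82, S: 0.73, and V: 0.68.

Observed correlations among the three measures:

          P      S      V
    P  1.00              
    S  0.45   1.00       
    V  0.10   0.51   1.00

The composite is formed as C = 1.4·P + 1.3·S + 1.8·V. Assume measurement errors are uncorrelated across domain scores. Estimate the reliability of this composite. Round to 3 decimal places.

0.783

Var(C) = 1.4²·18.4² + 1.3²·2.5² + 1.8²·17.1² + 2·[1.82·18.4·2.5·0.45 + 2.52·18.4·17.1·0.10 + 2.34·2.5·17.1·0.51] = 1621.55 + 335.962 = 1957.51.
With uncorrelated errors the cross-covariances are all true-score covariance, so they carry over unchanged; only the diagonal terms shrink to ρᵢσᵢ².
True-score variance = [1.4²·18.4²·0.82 + 1.3²·2.5²·0.73 + 1.8²·17.1²·0.68] + 335.962 = 1196.08 + 335.962 = 1532.04.
Reliability = 1532.04 / 1957.51 = 0.783.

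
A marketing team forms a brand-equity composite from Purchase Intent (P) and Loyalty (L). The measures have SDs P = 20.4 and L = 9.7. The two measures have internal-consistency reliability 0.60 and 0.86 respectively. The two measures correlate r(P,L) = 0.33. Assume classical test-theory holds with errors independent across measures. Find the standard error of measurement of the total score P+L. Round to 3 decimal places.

13.403

Var(total) = 510.25 + 130.601 = 640.851.
True-score variance = 330.613 + 130.601 = 461.214, so reliability = 0.7197.
Error variance = 640.851 − 461.214 = 179.637; SEM = √179.637 = 13.403.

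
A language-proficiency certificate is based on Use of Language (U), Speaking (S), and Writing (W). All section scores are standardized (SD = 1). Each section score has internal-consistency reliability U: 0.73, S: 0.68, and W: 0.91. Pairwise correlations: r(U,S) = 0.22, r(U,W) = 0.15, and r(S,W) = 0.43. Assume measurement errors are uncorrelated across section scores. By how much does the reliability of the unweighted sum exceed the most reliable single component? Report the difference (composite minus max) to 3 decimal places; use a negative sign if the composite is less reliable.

-0.058

Var(sum) = 3 + 1.6 = 4.6; true-score variance = 2.32 + 1.6 = 3.92; composite reliability = 0.8522.
Max component reliability = 0.9100.
Difference = 0.8522 − 0.9100 = -0.058.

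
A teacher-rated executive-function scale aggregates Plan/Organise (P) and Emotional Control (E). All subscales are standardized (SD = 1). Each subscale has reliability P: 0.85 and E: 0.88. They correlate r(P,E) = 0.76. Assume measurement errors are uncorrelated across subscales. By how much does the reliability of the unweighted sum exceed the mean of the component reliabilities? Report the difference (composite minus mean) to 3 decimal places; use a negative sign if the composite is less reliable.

Var(sum) = 2 + 1.52 = 3.52; true-score variance = 1.73 + 1.52 = 3.25; composite reliability = 0.9233.
Mean component reliability = 0.8650.
Difference = 0.9233 − 0.8650 = 0.058.

0.058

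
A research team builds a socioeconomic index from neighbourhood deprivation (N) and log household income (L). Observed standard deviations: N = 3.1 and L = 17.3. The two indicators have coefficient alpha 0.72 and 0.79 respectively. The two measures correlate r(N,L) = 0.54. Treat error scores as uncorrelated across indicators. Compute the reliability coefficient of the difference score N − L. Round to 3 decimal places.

0.739

Var(N−L) = 3.1² + 17.3² − 2·3.1·17.3·0.54 = 308.9 − 57.9204 = 250.98.
Under uncorrelated errors the observed covariances equal the true-score covariances, so only the own-variance terms attenuate.
True-score variance = [3.1²·0.72 + 17.3²·0.79] − 57.9204 = 243.358 − 57.9204 = 185.438.
Reliability = 185.438 / 250.98 = 0.739.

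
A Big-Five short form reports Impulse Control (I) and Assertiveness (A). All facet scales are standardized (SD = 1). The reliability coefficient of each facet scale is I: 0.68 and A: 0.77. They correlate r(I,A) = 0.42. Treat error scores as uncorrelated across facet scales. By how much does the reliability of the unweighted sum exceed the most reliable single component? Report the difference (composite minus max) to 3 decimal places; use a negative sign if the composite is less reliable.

Var(sum) = 2 + 0.84 = 2.84; true-score variance = 1.45 + 0.84 = 2.29; composite reliability = 0.8063.
Max component reliability = 0.7700.
Difference = 0.8063 − 0.7700 = 0.036.

0.036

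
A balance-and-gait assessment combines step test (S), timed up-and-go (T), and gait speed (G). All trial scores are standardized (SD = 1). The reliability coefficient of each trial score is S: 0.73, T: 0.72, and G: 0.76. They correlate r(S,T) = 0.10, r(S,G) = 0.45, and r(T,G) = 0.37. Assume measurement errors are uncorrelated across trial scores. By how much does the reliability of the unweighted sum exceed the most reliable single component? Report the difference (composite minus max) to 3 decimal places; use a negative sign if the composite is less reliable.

0.077

Var(sum) = 3 + 1.84 = 4.84; true-score variance = 2.21 + 1.84 = 4.05; composite reliability = 0.8368.
Max component reliability = 0.7600.
Difference = 0.8368 − 0.7600 = 0.077.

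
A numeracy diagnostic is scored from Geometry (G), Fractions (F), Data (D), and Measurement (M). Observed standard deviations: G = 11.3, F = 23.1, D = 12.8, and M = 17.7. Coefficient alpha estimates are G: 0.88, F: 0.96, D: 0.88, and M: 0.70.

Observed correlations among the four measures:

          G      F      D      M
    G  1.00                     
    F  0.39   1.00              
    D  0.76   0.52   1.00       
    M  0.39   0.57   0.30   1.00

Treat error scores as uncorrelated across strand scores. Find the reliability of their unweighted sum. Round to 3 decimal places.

Var(G+F+D+M) = 11.3² + 23.1² + 12.8² + 17.7² + 2·[11.3·23.1·0.39 + 11.3·12.8·0.76 + 11.3·17.7·0.39 + 23.1·12.8·0.52 + 23.1·17.7·0.57 + 12.8·17.7·0.30] = 1138.43 + 1489.02 = 2627.45.
With uncorrelated errors the cross-covariances are all true-score covariance, so they carry over unchanged; only the diagonal terms shrink to ρᵢσᵢ².
True-score variance = [11.3²·0.88 + 23.1²·0.96 + 12.8²·0.88 + 17.7²·0.70] + 1489.02 = 988.115 + 1489.02 = 2477.13.
Reliability = 2477.13 / 2627.45 = 0.943.

0.943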